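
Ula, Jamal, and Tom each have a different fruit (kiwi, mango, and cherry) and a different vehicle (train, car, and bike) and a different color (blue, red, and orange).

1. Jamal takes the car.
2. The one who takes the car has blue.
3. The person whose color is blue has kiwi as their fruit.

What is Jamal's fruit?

With clues 1–3, cherry and mango are impossible for Jamal's fruit.
That leaves kiwi.

kiwi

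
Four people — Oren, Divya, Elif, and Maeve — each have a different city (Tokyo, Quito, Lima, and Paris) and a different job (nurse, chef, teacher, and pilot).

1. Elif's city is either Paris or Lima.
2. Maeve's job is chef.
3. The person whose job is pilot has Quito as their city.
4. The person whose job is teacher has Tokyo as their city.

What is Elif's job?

nurse

With clues 1–2, chef is impossible for Elif's job.
With clues 1–3, pilot is impossible for Elif's job.
With clues 1–4, teacher is impossible for Elif's job.
That leaves nurse.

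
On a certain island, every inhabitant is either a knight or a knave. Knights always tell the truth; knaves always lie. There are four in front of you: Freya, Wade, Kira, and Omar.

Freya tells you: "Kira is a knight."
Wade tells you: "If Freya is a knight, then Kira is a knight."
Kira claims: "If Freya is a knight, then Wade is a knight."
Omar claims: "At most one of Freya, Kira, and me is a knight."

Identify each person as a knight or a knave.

Freya: knight, Wade: knight, Kira: knight, Omar: knave

Consider Freya. Suppose Freya is a knave.
Then no assignment of the remaining roles makes every statement match its speaker's type — contradiction.
So Freya is a knight.
Consider Wade. Suppose Wade is a knave.
Then no assignment of the remaining roles makes every statement match its speaker's type — contradiction.
So Wade is a knight.
With that fixed, Kira's statement is true, so Kira is a knight.
With that fixed, Omar's statement is false, so Omar is a knave.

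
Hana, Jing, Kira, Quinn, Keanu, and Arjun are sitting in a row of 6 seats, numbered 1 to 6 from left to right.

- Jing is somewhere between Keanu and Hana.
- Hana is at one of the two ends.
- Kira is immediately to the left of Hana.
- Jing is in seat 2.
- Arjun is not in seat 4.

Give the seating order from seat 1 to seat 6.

From clue 1: Jing is in {2,3,4,5}.
From clues 1–2: Hana is in {1,6}.
From clues 1–3: Kira → seat 5, Hana → seat 6.
From clues 1–4: Keanu → seat 1, Jing → seat 2.
From clues 1–5: Arjun → seat 3, Quinn → seat 4.

Keanu, Jing, Arjun, Quinn, Kira, Hana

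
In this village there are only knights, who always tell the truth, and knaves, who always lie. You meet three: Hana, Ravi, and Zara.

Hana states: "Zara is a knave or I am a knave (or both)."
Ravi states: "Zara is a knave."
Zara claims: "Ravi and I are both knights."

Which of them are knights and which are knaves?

Consider Hana. Suppose Hana is a knave.
Then Hana's own statement would have to be false, but it can't be — contradiction.
So Hana is a knight.
Consider Ravi. Suppose Ravi is a knave.
Then no assignment of the remaining roles makes every statement match its speaker's type — contradiction.
So Ravi is a knight.
Consider Zara. Suppose Zara is a knight.
Then Hana's statement comes out false, contradicting Hana being a knight.
So Zara is a knave.

Hana: knight, Ravi: knight, Zara: knave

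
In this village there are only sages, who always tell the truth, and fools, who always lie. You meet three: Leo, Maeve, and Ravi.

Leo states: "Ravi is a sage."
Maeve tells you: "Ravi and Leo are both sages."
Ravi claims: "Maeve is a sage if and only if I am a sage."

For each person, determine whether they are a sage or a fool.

Consider Leo. Suppose Leo is a fool.
Then no assignment of the remaining roles makes every statement match its speaker's type — contradiction.
So Leo is a sage.
Consider Maeve. Suppose Maeve is a fool.
Then whichever role Ravi has, Ravi's statement has the wrong truth value — contradiction.
So Maeve is a sage.
Consider Ravi. Suppose Ravi is a fool.
Then Leo's statement comes out false, contradicting Leo being a sage.
So Ravi is a sage.

Leo: sage, Maeve: sage, Ravi: sage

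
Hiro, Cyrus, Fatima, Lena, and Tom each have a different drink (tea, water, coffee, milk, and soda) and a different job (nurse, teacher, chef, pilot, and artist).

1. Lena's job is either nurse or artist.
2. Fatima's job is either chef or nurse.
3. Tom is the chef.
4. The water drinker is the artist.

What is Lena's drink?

With clues 1–4, coffee, milk, soda, and tea are impossible for Lena's drink.
That leaves water.

water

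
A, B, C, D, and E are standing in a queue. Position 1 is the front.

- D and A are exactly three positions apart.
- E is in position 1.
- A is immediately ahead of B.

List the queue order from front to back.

E, A, B, C, D

From clue 1: A is in {1,2,4,5}.
From clues 1–2: E → position 1.
From clues 1–3: A → position 2, B → position 3, C → position 4, D → position 5.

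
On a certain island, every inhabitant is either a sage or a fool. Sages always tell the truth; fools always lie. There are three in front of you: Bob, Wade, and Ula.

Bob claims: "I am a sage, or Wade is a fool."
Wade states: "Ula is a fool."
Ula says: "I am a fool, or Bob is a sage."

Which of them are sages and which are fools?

Bob: sage, Wade: fool, Ula: sage

Consider Bob. Suppose Bob is a fool.
Then whichever role Ula has, Ula's statement has the wrong truth value — contradiction.
So Bob is a sage.
With that fixed, Ula's statement is true, so Ula is a sage.
With that fixed, Wade's statement is false, so Wade is a fool.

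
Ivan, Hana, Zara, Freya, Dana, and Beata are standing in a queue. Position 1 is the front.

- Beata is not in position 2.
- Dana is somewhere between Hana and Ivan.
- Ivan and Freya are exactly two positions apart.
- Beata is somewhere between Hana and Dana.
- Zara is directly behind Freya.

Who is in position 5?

With clues 1–4, Freya and Ivan are ruled out for position 5.
With clues 1–5, Dana, Hana, and Zara are ruled out for position 5.
So position 5 is Beata.

Beata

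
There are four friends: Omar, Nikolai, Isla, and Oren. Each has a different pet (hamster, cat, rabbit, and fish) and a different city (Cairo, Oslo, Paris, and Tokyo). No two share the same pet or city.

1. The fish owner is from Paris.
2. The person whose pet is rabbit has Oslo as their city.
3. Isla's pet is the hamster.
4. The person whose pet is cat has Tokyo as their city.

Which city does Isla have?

Cairo

With clues 1–3, Oslo and Paris are impossible for Isla's city.
With clues 1–4, Tokyo is impossible for Isla's city.
That leaves Cairo.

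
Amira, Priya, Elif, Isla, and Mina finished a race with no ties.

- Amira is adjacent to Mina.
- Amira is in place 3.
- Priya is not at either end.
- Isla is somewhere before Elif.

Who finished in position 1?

With clues 1–2, Amira and Mina are ruled out for place 1.
With clues 1–3, Priya is ruled out for place 1.
With clues 1–4, Elif is ruled out for place 1.
So place 1 is Isla.

Isla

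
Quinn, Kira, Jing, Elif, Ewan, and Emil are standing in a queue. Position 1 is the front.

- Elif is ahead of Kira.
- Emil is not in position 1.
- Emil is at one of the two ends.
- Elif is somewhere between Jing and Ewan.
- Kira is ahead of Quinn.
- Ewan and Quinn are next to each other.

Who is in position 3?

Kira

With clues 1–3, Emil is ruled out for position 3.
With clues 1–5, Elif and Quinn are ruled out for position 3.
With clues 1–6, Ewan and Jing are ruled out for position 3.
So position 3 is Kira.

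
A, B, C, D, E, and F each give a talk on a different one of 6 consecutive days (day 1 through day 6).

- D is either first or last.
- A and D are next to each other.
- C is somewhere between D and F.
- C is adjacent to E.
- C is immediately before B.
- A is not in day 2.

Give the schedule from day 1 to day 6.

From clue 1: D is in {1,6}.
From clues 1–2: A is in {2,5}.
From clues 1–6: F → day 1, E → day 2, C → day 3, B → day 4, A → day 5, D → day 6.

F, E, C, B, A, D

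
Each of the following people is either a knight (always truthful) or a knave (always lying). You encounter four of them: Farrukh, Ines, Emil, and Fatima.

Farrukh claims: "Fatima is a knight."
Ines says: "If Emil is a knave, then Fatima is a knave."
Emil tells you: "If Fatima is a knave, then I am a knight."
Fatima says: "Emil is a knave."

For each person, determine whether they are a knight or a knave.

Consider Farrukh. Suppose Farrukh is a knight.
Then no assignment of the remaining roles makes every statement match its speaker's type — contradiction.
So Farrukh is a knave.
Consider Ines. Suppose Ines is a knave.
Then no assignment of the remaining roles makes every statement match its speaker's type — contradiction.
So Ines is a knight.
Consider Emil. Suppose Emil is a knave.
Then no assignment of the remaining roles makes every statement match its speaker's type — contradiction.
So Emil is a knight.
With that fixed, Fatima's statement is false, so Fatima is a knave.

Farrukh: knave, Ines: knight, Emil: knight, Fatima: knave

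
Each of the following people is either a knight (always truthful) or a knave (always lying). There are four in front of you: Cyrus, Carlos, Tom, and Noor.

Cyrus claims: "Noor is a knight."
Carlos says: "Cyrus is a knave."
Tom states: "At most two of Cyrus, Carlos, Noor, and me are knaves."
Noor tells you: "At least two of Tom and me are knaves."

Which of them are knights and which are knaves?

Consider Cyrus. Suppose Cyrus is a knight.
Then no assignment of the remaining roles makes every statement match its speaker's type — contradiction.
So Cyrus is a knave.
With that fixed, Carlos's statement is true, so Carlos is a knight.
Consider Tom. Suppose Tom is a knave.
Then whichever role Noor has, Noor's statement has the wrong truth value — contradiction.
So Tom is a knight.
With that fixed, Noor's statement is false, so Noor is a knave.

Cyrus: knave, Carlos: knight, Tom: knight, Noor: knave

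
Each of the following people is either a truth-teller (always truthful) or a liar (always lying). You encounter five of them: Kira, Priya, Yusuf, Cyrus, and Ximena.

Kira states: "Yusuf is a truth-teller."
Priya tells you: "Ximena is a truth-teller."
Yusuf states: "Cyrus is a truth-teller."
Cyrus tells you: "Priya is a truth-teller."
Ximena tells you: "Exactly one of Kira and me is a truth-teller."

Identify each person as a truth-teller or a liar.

Consider Kira. Suppose Kira is a truth-teller.
Then whichever role Ximena has, Ximena's statement has the wrong truth value — contradiction.
So Kira is a liar.
Consider Priya. Suppose Priya is a truth-teller.
Then no assignment of the remaining roles makes every statement match its speaker's type — contradiction.
So Priya is a liar.
With that fixed, Cyrus's statement is false, so Cyrus is a liar.
With that fixed, Yusuf's statement is false, so Yusuf is a liar.
Consider Ximena. Suppose Ximena is a truth-teller.
Then Priya's statement comes out true, contradicting Priya being a liar.
So Ximena is a liar.

Kira: liar, Priya: liar, Yusuf: liar, Cyrus: liar, Ximena: liar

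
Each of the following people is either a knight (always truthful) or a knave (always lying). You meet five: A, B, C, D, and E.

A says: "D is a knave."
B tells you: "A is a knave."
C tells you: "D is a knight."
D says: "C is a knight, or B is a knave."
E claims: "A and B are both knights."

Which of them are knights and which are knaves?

Consider A. Suppose A is a knight.
Then no assignment of the remaining roles makes every statement match its speaker's type — contradiction.
So A is a knave.
With that fixed, B's statement is true, so B is a knight.
With that fixed, E's statement is false, so E is a knave.
Consider C. Suppose C is a knave.
Then no assignment of the remaining roles makes every statement match its speaker's type — contradiction.
So C is a knight.
With that fixed, D's statement is true, so D is a knight.

A: knave, B: knight, C: knight, D: knight, E: knave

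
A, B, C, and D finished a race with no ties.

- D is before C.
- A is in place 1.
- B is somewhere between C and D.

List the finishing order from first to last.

A, D, B, C

From clue 1: C is in {2,3,4}.
From clues 1–2: A → place 1.
From clues 1–3: D → place 2, B → place 3, C → place 4.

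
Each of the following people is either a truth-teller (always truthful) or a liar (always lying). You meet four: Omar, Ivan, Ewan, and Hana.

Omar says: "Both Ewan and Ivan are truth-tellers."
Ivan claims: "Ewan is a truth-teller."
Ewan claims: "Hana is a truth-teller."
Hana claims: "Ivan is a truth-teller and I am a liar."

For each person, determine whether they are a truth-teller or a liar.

Omar: liar, Ivan: liar, Ewan: liar, Hana: liar

Consider Omar. Suppose Omar is a truth-teller.
Then no assignment of the remaining roles makes every statement match its speaker's type — contradiction.
So Omar is a liar.
Consider Ivan. Suppose Ivan is a truth-teller.
Then whichever role Hana has, Hana's statement has the wrong truth value — contradiction.
So Ivan is a liar.
With that fixed, Hana's statement is false, so Hana is a liar.
With that fixed, Ewan's statement is false, so Ewan is a liar.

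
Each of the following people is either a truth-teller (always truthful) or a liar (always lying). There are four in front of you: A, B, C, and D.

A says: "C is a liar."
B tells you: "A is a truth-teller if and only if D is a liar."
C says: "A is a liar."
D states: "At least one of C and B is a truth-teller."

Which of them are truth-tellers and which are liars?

Consider A. Suppose A is a truth-teller.
Then no assignment of the remaining roles makes every statement match its speaker's type — contradiction.
So A is a liar.
With that fixed, C's statement is true, so C is a truth-teller.
With that fixed, D's statement is true, so D is a truth-teller.
With that fixed, B's statement is true, so B is a truth-teller.

A: liar, B: truth-teller, C: truth-teller, D: truth-teller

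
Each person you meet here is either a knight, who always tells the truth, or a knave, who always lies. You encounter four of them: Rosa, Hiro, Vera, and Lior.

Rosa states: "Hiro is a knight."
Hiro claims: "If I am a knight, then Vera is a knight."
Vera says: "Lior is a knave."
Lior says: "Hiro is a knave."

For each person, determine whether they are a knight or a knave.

Consider Rosa. Suppose Rosa is a knave.
Then no assignment of the remaining roles makes every statement match its speaker's type — contradiction.
So Rosa is a knight.
Consider Hiro. Suppose Hiro is a knave.
Then Rosa's statement comes out false, contradicting Rosa being a knight.
So Hiro is a knight.
With that fixed, Lior's statement is false, so Lior is a knave.
With that fixed, Vera's statement is true, so Vera is a knight.

Rosa: knight, Hiro: knight, Vera: knight, Lior: knave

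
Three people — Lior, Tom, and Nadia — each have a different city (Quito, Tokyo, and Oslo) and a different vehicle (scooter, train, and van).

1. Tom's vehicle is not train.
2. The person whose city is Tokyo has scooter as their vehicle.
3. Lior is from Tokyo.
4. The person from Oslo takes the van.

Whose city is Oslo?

With clues 1–3, Lior is impossible for the one with city Oslo.
With clues 1–4, Nadia is impossible for the one with city Oslo.
That leaves Tom.

Tom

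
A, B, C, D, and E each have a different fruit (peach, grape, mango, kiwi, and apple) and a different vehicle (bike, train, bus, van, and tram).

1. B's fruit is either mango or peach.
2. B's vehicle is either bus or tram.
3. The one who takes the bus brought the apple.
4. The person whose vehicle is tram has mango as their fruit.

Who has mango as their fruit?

With clues 1–4, A, C, D, and E are impossible for the one with fruit mango.
That leaves B.

B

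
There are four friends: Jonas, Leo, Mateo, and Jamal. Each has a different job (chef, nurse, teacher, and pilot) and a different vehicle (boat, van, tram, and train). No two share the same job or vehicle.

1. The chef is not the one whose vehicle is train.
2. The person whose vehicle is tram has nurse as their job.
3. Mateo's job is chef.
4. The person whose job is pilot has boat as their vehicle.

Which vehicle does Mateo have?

van

With clues 1–3, train and tram are impossible for Mateo's vehicle.
With clues 1–4, boat is impossible for Mateo's vehicle.
That leaves van.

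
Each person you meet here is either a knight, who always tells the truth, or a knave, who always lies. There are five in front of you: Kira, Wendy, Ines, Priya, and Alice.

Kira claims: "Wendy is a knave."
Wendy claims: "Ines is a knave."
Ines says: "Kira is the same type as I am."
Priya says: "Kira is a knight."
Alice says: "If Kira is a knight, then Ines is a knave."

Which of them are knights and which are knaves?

Kira: knight, Wendy: knave, Ines: knight, Priya: knight, Alice: knave

Consider Kira. Suppose Kira is a knave.
Then whichever role Ines has, Ines's statement has the wrong truth value — contradiction.
So Kira is a knight.
With that fixed, Priya's statement is true, so Priya is a knight.
Consider Wendy. Suppose Wendy is a knight.
Then Kira's statement comes out false, contradicting Kira being a knight.
So Wendy is a knave.
Consider Ines. Suppose Ines is a knave.
Then Wendy's statement comes out true, contradicting Wendy being a knave.
So Ines is a knight.
With that fixed, Alice's statement is false, so Alice is a knave.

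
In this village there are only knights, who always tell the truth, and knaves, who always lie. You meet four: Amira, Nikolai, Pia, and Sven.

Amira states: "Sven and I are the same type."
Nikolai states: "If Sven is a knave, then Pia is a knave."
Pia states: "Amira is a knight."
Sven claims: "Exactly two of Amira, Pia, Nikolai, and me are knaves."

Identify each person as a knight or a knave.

Amira: knave, Nikolai: knight, Pia: knave, Sven: knight

Consider Amira. Suppose Amira is a knight.
Then no assignment of the remaining roles makes every statement match its speaker's type — contradiction.
So Amira is a knave.
With that fixed, Pia's statement is false, so Pia is a knave.
With that fixed, Nikolai's statement is true, so Nikolai is a knight.
Consider Sven. Suppose Sven is a knave.
Then Amira's statement comes out true, contradicting Amira being a knave.
So Sven is a knight.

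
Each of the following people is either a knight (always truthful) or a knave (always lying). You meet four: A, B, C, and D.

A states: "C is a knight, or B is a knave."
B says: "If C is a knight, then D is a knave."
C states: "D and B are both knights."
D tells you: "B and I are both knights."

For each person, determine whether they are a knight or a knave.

A: knave, B: knight, C: knave, D: knave

Consider A. Suppose A is a knight.
Then no assignment of the remaining roles makes every statement match its speaker's type — contradiction.
So A is a knave.
Consider B. Suppose B is a knave.
Then A's statement comes out true, contradicting A being a knave.
So B is a knight.
Consider C. Suppose C is a knight.
Then A's statement comes out true, contradicting A being a knave.
So C is a knave.
Consider D. Suppose D is a knight.
Then C's statement comes out true, contradicting C being a knave.
So D is a knave.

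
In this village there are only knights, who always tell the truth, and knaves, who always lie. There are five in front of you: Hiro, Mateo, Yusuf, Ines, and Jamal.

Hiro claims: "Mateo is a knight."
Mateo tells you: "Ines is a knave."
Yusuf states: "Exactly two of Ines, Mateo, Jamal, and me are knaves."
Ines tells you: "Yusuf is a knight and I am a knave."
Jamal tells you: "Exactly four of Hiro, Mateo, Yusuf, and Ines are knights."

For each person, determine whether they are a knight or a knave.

Consider Hiro. Suppose Hiro is a knave.
Then no assignment of the remaining roles makes every statement match its speaker's type — contradiction.
So Hiro is a knight.
Consider Mateo. Suppose Mateo is a knave.
Then Hiro's statement comes out false, contradicting Hiro being a knight.
So Mateo is a knight.
Consider Yusuf. Suppose Yusuf is a knight.
Then whichever role Ines has, Ines's statement has the wrong truth value — contradiction.
So Yusuf is a knave.
With that fixed, Ines's statement is false, so Ines is a knave.
With that fixed, Jamal's statement is false, so Jamal is a knave.

Hiro: knight, Mateo: knight, Yusuf: knave, Ines: knave, Jamal: knave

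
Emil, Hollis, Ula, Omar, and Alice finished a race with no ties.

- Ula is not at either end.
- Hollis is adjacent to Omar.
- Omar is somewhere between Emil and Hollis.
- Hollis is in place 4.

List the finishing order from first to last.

From clue 1: Ula is in {2,3,4}.
From clues 1–4: Emil → place 1, Ula → place 2, Omar → place 3, Hollis → place 4, Alice → place 5.

Emil, Ula, Omar, Hollis, Alice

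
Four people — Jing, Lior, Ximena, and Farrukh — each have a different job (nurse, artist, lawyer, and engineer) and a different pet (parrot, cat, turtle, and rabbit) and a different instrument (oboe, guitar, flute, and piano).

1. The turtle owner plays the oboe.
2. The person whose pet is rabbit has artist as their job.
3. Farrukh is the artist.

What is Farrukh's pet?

With clues 1–3, cat, parrot, and turtle are impossible for Farrukh's pet.
That leaves rabbit.

rabbit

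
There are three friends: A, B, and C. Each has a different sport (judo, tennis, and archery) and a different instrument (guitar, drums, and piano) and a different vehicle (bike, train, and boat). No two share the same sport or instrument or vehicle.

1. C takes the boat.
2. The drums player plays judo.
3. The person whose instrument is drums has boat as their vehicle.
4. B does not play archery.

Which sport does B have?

With clues 1–3, judo is impossible for B's sport.
With clues 1–4, archery is impossible for B's sport.
That leaves tennis.

tennis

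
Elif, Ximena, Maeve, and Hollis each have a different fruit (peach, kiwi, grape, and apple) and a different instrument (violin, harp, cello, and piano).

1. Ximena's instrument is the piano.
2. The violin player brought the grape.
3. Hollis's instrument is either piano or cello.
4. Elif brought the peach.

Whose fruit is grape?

Maeve

With clues 1–2, Ximena is impossible for the one with fruit grape.
With clues 1–3, Hollis is impossible for the one with fruit grape.
With clues 1–4, Elif is impossible for the one with fruit grape.
That leaves Maeve.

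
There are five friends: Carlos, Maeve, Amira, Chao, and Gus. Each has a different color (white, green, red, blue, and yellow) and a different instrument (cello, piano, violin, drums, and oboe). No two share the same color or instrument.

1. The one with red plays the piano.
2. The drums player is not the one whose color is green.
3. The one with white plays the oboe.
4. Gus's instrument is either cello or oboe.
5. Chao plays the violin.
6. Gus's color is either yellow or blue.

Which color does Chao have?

With clues 1–5, red and white are impossible for Chao's color.
With clues 1–6, blue and yellow are impossible for Chao's color.
That leaves green.

green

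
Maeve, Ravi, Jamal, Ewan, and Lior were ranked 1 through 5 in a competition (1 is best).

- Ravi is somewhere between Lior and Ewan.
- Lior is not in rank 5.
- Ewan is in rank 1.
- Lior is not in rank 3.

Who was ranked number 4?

With clues 1–3, Ewan and Ravi are ruled out for rank 4.
With clues 1–4, Jamal and Maeve are ruled out for rank 4.
So rank 4 is Lior.

Lior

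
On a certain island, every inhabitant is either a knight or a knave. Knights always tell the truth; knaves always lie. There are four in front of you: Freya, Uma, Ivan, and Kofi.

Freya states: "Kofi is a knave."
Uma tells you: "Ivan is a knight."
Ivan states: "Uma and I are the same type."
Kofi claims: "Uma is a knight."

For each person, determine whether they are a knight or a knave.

Consider Freya. Suppose Freya is a knight.
Then no assignment of the remaining roles makes every statement match its speaker's type — contradiction.
So Freya is a knave.
Consider Uma. Suppose Uma is a knave.
Then whichever role Ivan has, Ivan's statement has the wrong truth value — contradiction.
So Uma is a knight.
With that fixed, Kofi's statement is true, so Kofi is a knight.
Consider Ivan. Suppose Ivan is a knave.
Then Uma's statement comes out false, contradicting Uma being a knight.
So Ivan is a knight.

Freya: knave, Uma: knight, Ivan: knight, Kofi: knight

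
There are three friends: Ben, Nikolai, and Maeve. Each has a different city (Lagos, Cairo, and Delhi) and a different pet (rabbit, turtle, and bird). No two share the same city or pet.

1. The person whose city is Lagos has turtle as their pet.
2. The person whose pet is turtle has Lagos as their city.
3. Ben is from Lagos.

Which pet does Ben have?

With clues 1–3, bird and rabbit are impossible for Ben's pet.
That leaves turtle.

turtle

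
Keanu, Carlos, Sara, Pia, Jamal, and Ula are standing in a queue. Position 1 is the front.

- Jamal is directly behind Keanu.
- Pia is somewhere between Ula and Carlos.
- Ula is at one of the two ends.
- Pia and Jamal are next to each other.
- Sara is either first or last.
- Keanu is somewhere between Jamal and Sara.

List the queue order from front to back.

From clue 1: Keanu is in {1,2,3,4,5}.
From clues 1–2: Pia is in {2,3,4,5}.
From clues 1–3: Ula is in {1,6}.
From clues 1–4: Keanu is in {2,3}.
From clues 1–6: Sara → position 1, Carlos → position 2, Keanu → position 3, Jamal → position 4, Pia → position 5, Ula → position 6.

Sara, Carlos, Keanu, Jamal, Pia, Ula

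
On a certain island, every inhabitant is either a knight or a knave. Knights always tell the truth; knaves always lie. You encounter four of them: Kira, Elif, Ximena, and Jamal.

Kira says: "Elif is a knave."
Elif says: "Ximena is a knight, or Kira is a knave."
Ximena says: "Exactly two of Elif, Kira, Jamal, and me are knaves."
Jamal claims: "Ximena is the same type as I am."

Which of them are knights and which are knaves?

Kira: knave, Elif: knight, Ximena: knight, Jamal: knave

Consider Kira. Suppose Kira is a knight.
Then no assignment of the remaining roles makes every statement match its speaker's type — contradiction.
So Kira is a knave.
With that fixed, Elif's statement is true, so Elif is a knight.
Consider Ximena. Suppose Ximena is a knave.
Then whichever role Jamal has, Jamal's statement has the wrong truth value — contradiction.
So Ximena is a knight.
Consider Jamal. Suppose Jamal is a knight.
Then Ximena's statement comes out false, contradicting Ximena being a knight.
So Jamal is a knave.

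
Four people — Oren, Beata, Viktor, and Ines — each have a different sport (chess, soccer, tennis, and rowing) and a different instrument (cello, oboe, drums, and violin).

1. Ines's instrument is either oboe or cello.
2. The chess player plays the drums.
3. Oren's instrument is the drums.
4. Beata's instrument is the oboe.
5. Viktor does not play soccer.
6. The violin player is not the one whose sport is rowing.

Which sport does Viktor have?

tennis

With clues 1–3, chess is impossible for Viktor's sport.
With clues 1–5, soccer is impossible for Viktor's sport.
With clues 1–6, rowing is impossible for Viktor's sport.
That leaves tennis.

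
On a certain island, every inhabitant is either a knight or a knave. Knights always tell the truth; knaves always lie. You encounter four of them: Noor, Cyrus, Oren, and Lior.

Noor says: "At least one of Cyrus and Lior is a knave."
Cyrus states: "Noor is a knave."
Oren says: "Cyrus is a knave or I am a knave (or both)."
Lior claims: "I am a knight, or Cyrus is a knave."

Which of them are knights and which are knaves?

Noor: knight, Cyrus: knave, Oren: knight, Lior: knight

Consider Noor. Suppose Noor is a knave.
Then no assignment of the remaining roles makes every statement match its speaker's type — contradiction.
So Noor is a knight.
With that fixed, Cyrus's statement is false, so Cyrus is a knave.
With that fixed, Oren's statement is true, so Oren is a knight.
With that fixed, Lior's statement is true, so Lior is a knight.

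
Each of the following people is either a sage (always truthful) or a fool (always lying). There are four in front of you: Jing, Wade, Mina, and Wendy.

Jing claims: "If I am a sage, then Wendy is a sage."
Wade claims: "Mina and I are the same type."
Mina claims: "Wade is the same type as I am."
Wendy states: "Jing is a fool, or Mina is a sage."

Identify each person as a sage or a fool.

Jing: sage, Wade: sage, Mina: sage, Wendy: sage

Consider Jing. Suppose Jing is a fool.
Then Jing's own statement would have to be false, but it can't be — contradiction.
So Jing is a sage.
Consider Wade. Suppose Wade is a fool.
Then whichever role Mina has, Mina's statement has the wrong truth value — contradiction.
So Wade is a sage.
Consider Mina. Suppose Mina is a fool.
Then Wade's statement comes out false, contradicting Wade being a sage.
So Mina is a sage.
With that fixed, Wendy's statement is true, so Wendy is a sage.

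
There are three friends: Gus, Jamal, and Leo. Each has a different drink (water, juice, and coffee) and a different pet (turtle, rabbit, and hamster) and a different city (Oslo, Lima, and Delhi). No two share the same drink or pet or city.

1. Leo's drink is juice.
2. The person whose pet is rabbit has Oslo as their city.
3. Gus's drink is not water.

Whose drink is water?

Jamal

Clue 1 rules out Leo for the one with drink water.
With clues 1–3, Gus is impossible for the one with drink water.
That leaves Jamal.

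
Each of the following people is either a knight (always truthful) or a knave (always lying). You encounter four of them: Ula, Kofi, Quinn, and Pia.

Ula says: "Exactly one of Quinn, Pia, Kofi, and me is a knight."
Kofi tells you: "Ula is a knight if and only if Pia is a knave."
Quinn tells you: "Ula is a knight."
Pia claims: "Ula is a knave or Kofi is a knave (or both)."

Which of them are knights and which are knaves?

Consider Ula. Suppose Ula is a knight.
Then no assignment of the remaining roles makes every statement match its speaker's type — contradiction.
So Ula is a knave.
With that fixed, Quinn's statement is false, so Quinn is a knave.
With that fixed, Pia's statement is true, so Pia is a knight.
With that fixed, Kofi's statement is true, so Kofi is a knight.

Ula: knave, Kofi: knight, Quinn: knave, Pia: knight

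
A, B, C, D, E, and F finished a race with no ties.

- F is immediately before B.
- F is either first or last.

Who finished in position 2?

B

With clues 1–2, A, C, D, E, and F are ruled out for place 2.
So place 2 is B.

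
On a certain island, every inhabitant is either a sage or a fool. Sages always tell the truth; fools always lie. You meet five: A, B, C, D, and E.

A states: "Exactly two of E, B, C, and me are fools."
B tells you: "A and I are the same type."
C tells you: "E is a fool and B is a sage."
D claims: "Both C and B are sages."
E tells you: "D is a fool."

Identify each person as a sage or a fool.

Consider A. Suppose A is a fool.
Then whichever role B has, B's statement has the wrong truth value — contradiction.
So A is a sage.
Consider B. Suppose B is a sage.
Then no assignment of the remaining roles makes every statement match its speaker's type — contradiction.
So B is a fool.
With that fixed, C's statement is false, so C is a fool.
With that fixed, D's statement is false, so D is a fool.
With that fixed, E's statement is true, so E is a sage.

A: sage, B: fool, C: fool, D: fool, E: sage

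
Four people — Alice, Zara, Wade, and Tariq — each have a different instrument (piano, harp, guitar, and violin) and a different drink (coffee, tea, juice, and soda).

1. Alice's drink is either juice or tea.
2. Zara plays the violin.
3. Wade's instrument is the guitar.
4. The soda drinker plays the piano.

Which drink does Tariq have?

With clues 1–4, coffee, juice, and tea are impossible for Tariq's drink.
That leaves soda.

soda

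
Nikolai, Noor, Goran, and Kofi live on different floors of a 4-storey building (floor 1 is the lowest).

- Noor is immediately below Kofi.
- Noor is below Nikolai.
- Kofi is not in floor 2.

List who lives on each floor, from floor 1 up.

Goran, Noor, Kofi, Nikolai

From clue 1: Noor is in {1,2,3}.
From clues 1–2: Nikolai is in {3,4}.
From clues 1–3: Goran → floor 1, Noor → floor 2, Kofi → floor 3, Nikolai → floor 4.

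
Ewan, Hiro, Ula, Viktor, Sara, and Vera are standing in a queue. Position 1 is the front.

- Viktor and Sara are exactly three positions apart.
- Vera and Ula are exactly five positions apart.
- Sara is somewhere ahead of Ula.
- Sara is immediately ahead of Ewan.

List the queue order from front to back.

From clues 1–2: Ewan is in {3,4}.
From clues 1–3: Vera → position 1, Ula → position 6.
From clues 1–4: Sara → position 2, Ewan → position 3, Hiro → position 4, Viktor → position 5.

Vera, Sara, Ewan, Hiro, Viktor, Ula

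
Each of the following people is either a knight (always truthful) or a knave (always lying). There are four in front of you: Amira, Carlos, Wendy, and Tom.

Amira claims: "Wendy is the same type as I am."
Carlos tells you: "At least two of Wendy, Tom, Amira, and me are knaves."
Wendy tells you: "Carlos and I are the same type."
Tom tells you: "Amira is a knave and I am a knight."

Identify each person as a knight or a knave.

Consider Amira. Suppose Amira is a knight.
Then no assignment of the remaining roles makes every statement match its speaker's type — contradiction.
So Amira is a knave.
Consider Carlos. Suppose Carlos is a knave.
Then Carlos's own statement would have to be false, but it can't be — contradiction.
So Carlos is a knight.
Consider Wendy. Suppose Wendy is a knave.
Then Amira's statement comes out true, contradicting Amira being a knave.
So Wendy is a knight.
Consider Tom. Suppose Tom is a knight.
Then Carlos's statement comes out false, contradicting Carlos being a knight.
So Tom is a knave.

Amira: knave, Carlos: knight, Wendy: knight, Tom: knave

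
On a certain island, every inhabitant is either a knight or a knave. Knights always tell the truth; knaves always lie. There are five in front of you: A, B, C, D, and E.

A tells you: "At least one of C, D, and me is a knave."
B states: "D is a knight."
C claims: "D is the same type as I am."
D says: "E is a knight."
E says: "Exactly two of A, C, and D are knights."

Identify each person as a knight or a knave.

A: knight, B: knight, C: knave, D: knight, E: knight

Consider A. Suppose A is a knave.
Then A's own statement would have to be false, but it can't be — contradiction.
So A is a knight.
Consider B. Suppose B is a knave.
Then no assignment of the remaining roles makes every statement match its speaker's type — contradiction.
So B is a knight.
Consider C. Suppose C is a knight.
Then no assignment of the remaining roles makes every statement match its speaker's type — contradiction.
So C is a knave.
Consider D. Suppose D is a knave.
Then B's statement comes out false, contradicting B being a knight.
So D is a knight.
With that fixed, E's statement is true, so E is a knight.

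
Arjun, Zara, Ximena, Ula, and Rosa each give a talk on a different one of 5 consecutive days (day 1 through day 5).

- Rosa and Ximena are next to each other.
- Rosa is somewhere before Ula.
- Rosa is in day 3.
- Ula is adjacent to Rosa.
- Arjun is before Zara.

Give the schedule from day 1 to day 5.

From clues 1–2: Ula is in {3,4,5}.
From clues 1–3: Rosa → day 3.
From clues 1–4: Ximena → day 2, Ula → day 4.
From clues 1–5: Arjun → day 1, Zara → day 5.

Arjun, Ximena, Rosa, Ula, Zara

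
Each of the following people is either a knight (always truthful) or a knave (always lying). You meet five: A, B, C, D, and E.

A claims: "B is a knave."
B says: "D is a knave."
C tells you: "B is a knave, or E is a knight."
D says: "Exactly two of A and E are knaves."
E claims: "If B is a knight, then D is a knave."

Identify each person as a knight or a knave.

Consider A. Suppose A is a knight.
Then no assignment of the remaining roles makes every statement match its speaker's type — contradiction.
So A is a knave.
Consider B. Suppose B is a knave.
Then A's statement comes out true, contradicting A being a knave.
So B is a knight.
Consider C. Suppose C is a knave.
Then no assignment of the remaining roles makes every statement match its speaker's type — contradiction.
So C is a knight.
Consider D. Suppose D is a knight.
Then B's statement comes out false, contradicting B being a knight.
So D is a knave.
With that fixed, E's statement is true, so E is a knight.

A: knave, B: knight, C: knight, D: knave, E: knight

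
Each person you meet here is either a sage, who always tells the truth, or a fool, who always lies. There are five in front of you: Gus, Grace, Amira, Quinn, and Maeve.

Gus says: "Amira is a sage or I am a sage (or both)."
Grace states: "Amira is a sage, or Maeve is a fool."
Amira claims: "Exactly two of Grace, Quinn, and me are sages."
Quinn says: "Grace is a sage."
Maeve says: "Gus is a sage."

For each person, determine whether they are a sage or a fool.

Gus: sage, Grace: fool, Amira: fool, Quinn: fool, Maeve: sage

Consider Gus. Suppose Gus is a fool.
Then no assignment of the remaining roles makes every statement match its speaker's type — contradiction.
So Gus is a sage.
With that fixed, Maeve's statement is true, so Maeve is a sage.
Consider Grace. Suppose Grace is a sage.
Then no assignment of the remaining roles makes every statement match its speaker's type — contradiction.
So Grace is a fool.
With that fixed, Quinn's statement is false, so Quinn is a fool.
With that fixed, Amira's statement is false, so Amira is a fool.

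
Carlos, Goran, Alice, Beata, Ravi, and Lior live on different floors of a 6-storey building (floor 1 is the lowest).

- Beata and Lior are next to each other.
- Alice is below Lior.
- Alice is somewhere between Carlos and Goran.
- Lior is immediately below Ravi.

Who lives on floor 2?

With clues 1–3, Beata and Lior are ruled out for floor 2.
With clues 1–4, Carlos, Goran, and Ravi are ruled out for floor 2.
So floor 2 is Alice.

Alice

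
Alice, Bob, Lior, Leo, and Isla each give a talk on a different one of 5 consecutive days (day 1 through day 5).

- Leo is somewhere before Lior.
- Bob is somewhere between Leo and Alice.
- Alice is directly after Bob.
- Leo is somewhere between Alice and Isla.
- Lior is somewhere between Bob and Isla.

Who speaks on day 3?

With clues 1–3, Leo is ruled out for day 3.
With clues 1–4, Alice and Isla are ruled out for day 3.
With clues 1–5, Bob is ruled out for day 3.
So day 3 is Lior.

Lior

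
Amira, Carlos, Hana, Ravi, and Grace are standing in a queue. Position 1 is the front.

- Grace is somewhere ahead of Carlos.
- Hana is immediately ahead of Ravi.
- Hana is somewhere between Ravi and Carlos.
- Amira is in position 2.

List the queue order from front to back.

From clue 1: Carlos is in {2,3,4,5}.
From clues 1–3: Carlos is in {2,3}.
From clues 1–4: Grace → position 1, Amira → position 2, Carlos → position 3, Hana → position 4, Ravi → position 5.

Grace, Amira, Carlos, Hana, Ravi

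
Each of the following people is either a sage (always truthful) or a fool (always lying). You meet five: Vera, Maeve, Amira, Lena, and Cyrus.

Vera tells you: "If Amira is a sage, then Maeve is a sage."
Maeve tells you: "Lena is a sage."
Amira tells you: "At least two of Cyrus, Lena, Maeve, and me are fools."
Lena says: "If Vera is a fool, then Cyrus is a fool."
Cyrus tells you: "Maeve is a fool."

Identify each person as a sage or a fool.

Consider Vera. Suppose Vera is a sage.
Then no assignment of the remaining roles makes every statement match its speaker's type — contradiction.
So Vera is a fool.
Consider Maeve. Suppose Maeve is a sage.
Then Vera's statement comes out true, contradicting Vera being a fool.
So Maeve is a fool.
With that fixed, Cyrus's statement is true, so Cyrus is a sage.
With that fixed, Lena's statement is false, so Lena is a fool.
With that fixed, Amira's statement is true, so Amira is a sage.

Vera: fool, Maeve: fool, Amira: sage, Lena: fool, Cyrus: sage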